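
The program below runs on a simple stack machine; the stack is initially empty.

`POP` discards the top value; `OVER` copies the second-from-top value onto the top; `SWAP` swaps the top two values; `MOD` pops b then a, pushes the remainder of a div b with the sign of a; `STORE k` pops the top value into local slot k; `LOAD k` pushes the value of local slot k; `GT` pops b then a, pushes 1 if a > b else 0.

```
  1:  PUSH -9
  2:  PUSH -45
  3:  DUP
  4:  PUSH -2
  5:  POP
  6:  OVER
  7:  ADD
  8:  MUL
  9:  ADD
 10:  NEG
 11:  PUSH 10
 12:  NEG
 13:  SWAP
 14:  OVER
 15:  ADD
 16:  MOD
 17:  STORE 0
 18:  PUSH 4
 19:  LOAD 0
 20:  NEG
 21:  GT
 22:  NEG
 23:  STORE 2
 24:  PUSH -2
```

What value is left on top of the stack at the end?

-2

PUSH -9   [-9]
PUSH -45  [-9, -45]
DUP       [-9, -45, -45]
PUSH -2   [-9, -45, -45, -2]
POP       [-9, -45, -45]
OVER      [-9, -45, -45, -45]
ADD       [-9, -45, -90]
MUL       [-9, 4050]
ADD       [4041]
NEG       [-4041]
PUSH 10   [-4041, 10]
NEG       [-4041, -10]
SWAP      [-10, -4041]
OVER      [-10, -4041, -10]
ADD       [-10, -4051]
MOD       [-10]
STORE 0   []
PUSH 4    [4]
LOAD 0    [4, -10]
NEG       [4, 10]
GT        [0]
NEG       [0]
STORE 2   []
PUSH -2   [-2]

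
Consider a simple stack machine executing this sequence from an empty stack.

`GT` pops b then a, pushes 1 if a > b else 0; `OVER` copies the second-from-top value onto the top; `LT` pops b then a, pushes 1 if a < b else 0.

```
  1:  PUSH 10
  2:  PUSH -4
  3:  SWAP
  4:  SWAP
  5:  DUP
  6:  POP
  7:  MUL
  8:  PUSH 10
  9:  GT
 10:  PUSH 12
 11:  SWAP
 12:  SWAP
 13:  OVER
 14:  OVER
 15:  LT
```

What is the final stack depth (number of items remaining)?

PUSH 10 → 10
PUSH -4 → 10 -4
SWAP    → -4 10
SWAP    → 10 -4
DUP     → 10 -4 -4
POP     → 10 -4
MUL     → -40
PUSH 10 → -40 10
GT      → 0
PUSH 12 → 0 12
SWAP    → 12 0
SWAP    → 0 12
OVER    → 0 12 0
OVER    → 0 12 0 12
LT      → 0 12 1

3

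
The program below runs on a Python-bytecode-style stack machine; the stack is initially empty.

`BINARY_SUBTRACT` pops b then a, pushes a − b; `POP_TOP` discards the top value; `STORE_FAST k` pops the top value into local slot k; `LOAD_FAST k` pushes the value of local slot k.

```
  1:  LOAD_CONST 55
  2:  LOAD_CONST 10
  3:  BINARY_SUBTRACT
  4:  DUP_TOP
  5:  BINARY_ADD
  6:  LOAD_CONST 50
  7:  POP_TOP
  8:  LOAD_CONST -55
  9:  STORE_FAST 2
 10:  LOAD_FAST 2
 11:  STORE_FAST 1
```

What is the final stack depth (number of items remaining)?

LOAD_CONST 55   -> 55
LOAD_CONST 10   -> 55 10
BINARY_SUBTRACT -> 45
DUP_TOP         -> 45 45
BINARY_ADD      -> 90
LOAD_CONST 50   -> 90 50
POP_TOP         -> 90
LOAD_CONST -55  -> 90 -55
STORE_FAST 2    -> 90
LOAD_FAST 2     -> 90 -55
STORE_FAST 1    -> 90

1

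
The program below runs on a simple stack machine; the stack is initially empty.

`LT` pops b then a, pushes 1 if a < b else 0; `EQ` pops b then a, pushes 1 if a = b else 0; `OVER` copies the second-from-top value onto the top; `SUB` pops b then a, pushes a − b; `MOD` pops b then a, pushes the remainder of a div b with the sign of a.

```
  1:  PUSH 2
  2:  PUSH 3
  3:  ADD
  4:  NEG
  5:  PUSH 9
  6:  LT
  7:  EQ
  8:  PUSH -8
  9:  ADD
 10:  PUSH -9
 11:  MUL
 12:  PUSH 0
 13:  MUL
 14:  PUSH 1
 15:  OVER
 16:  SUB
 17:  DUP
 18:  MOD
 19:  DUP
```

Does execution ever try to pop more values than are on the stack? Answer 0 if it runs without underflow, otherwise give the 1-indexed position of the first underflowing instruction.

PUSH 2 → [2]
PUSH 3 → [2, 3]
ADD    → [5]
NEG    → [-5]
PUSH 9 → [-5, 9]
LT     → [1]
EQ  — needs 2 operands, stack has 1 → underflow

7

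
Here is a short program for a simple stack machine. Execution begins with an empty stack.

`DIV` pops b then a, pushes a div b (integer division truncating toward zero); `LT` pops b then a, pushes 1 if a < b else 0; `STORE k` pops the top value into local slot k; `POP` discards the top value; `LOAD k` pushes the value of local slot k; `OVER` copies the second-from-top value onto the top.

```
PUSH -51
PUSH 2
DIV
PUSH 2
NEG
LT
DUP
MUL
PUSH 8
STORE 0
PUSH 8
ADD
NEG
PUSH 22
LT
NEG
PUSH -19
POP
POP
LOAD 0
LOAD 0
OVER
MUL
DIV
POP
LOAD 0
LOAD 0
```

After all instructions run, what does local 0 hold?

8

PUSH -51  [-51]
PUSH 2    [-51, 2]
DIV       [-25]
PUSH 2    [-25, 2]
NEG       [-25, -2]
LT        [1]
DUP       [1, 1]
MUL       [1]
PUSH 8    [1, 8]
STORE 0   [1]
PUSH 8    [1, 8]
ADD       [9]
NEG       [-9]
PUSH 22   [-9, 22]
LT        [1]
NEG       [-1]
PUSH -19  [-1, -19]
POP       [-1]
POP       []
LOAD 0    [8]
LOAD 0    [8, 8]
OVER      [8, 8, 8]
MUL       [8, 64]
DIV       [0]
POP       []
LOAD 0    [8]
LOAD 0    [8, 8]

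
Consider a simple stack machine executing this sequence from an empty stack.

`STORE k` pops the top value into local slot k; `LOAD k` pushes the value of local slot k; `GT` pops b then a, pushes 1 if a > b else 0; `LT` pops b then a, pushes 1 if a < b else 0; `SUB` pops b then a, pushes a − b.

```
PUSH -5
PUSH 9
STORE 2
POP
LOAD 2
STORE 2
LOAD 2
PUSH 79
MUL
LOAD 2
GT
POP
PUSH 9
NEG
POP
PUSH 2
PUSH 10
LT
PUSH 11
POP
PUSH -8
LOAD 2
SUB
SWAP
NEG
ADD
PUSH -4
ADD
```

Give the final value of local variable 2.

9

PUSH -5 : [-5]
PUSH 9  : [-5, 9]
STORE 2 : [-5]
POP     : []
LOAD 2  : [9]
STORE 2 : []
LOAD 2  : [9]
PUSH 79 : [9, 79]
MUL     : [711]
LOAD 2  : [711, 9]
GT      : [1]
POP     : []
PUSH 9  : [9]
NEG     : [-9]
POP     : []
PUSH 2  : [2]
PUSH 10 : [2, 10]
LT      : [1]
PUSH 11 : [1, 11]
POP     : [1]
PUSH -8 : [1, -8]
LOAD 2  : [1, -8, 9]
SUB     : [1, -17]
SWAP    : [-17, 1]
NEG     : [-17, -1]
ADD     : [-18]
PUSH -4 : [-18, -4]
ADD     : [-22]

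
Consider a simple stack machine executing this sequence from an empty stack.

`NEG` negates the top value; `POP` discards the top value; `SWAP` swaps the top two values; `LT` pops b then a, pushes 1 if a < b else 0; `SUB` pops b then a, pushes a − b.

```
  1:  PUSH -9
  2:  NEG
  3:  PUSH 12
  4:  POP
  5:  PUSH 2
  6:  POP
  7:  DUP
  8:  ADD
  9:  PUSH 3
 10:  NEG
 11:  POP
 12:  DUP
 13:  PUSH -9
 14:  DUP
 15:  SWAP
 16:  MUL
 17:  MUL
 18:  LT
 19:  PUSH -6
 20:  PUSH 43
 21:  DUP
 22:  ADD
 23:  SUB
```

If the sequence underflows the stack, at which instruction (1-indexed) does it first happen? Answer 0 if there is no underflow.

0

PUSH -9  -9
NEG      9
PUSH 12  9 12
POP      9
PUSH 2   9 2
POP      9
DUP      9 9
ADD      18
PUSH 3   18 3
NEG      18 -3
POP      18
DUP      18 18
PUSH -9  18 18 -9
DUP      18 18 -9 -9
SWAP     18 18 -9 -9
MUL      18 18 81
MUL      18 1458
LT       1
PUSH -6  1 -6
PUSH 43  1 -6 43
DUP      1 -6 43 43
ADD      1 -6 86
SUB      1 -92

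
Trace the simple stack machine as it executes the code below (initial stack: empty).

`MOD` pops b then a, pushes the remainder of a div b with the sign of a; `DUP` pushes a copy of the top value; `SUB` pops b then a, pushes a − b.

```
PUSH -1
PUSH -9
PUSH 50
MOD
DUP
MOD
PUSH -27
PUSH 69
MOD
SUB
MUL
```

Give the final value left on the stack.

PUSH -1  → -1
PUSH -9  → -1 -9
PUSH 50  → -1 -9 50
MOD      → -1 -9
DUP      → -1 -9 -9
MOD      → -1 0
PUSH -27 → -1 0 -27
PUSH 69  → -1 0 -27 69
MOD      → -1 0 -27
SUB      → -1 27
MUL      → -27

-27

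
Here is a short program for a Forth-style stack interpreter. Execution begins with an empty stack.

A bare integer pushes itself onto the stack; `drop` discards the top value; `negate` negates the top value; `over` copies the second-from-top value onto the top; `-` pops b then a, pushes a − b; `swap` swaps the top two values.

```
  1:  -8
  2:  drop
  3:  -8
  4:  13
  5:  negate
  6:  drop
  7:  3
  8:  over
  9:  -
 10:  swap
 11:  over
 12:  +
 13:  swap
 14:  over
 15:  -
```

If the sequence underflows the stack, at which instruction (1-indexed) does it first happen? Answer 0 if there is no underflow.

0

-8     → [-8]
drop   → []
-8     → [-8]
13     → [-8, 13]
negate → [-8, -13]
drop   → [-8]
3      → [-8, 3]
over   → [-8, 3, -8]
-      → [-8, 11]
swap   → [11, -8]
over   → [11, -8, 11]
+      → [11, 3]
swap   → [3, 11]
over   → [3, 11, 3]
-      → [3, 8]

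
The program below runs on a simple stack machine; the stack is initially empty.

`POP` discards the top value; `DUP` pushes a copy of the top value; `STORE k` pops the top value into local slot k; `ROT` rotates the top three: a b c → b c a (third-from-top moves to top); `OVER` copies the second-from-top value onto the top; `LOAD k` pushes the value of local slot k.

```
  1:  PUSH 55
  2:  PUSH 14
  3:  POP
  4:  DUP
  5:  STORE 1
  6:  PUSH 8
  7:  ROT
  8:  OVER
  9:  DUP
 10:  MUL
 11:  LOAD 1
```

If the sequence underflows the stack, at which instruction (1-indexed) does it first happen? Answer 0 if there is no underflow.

7

PUSH 55 : [55]
PUSH 14 : [55, 14]
POP     : [55]
DUP     : [55, 55]
STORE 1 : [55]
PUSH 8  : [55, 8]
ROT  — needs 3 operands, stack has 2 → underflow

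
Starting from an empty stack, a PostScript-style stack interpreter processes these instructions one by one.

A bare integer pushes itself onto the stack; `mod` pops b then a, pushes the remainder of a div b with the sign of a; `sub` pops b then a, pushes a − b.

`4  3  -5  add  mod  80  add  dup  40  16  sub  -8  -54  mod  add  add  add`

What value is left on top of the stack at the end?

4    [4]
3    [4, 3]
-5   [4, 3, -5]
add  [4, -2]
mod  [0]
80   [0, 80]
add  [80]
dup  [80, 80]
40   [80, 80, 40]
16   [80, 80, 40, 16]
sub  [80, 80, 24]
-8   [80, 80, 24, -8]
-54  [80, 80, 24, -8, -54]
mod  [80, 80, 24, -8]
add  [80, 80, 16]
add  [80, 96]
add  [176]

176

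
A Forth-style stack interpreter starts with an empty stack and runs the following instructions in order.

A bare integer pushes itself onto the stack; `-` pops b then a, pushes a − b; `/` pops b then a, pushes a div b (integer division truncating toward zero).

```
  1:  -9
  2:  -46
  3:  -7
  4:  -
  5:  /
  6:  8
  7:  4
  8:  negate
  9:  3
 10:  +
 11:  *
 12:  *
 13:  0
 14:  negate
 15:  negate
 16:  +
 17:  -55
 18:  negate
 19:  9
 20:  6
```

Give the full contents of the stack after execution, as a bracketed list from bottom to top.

[0, 55, 9, 6]

-9      -9
-46     -9 -46
-7      -9 -46 -7
-       -9 -39
/       0
8       0 8
4       0 8 4
negate  0 8 -4
3       0 8 -4 3
+       0 8 -1
*       0 -8
*       0
0       0 0
negate  0 0
negate  0 0
+       0
-55     0 -55
negate  0 55
9       0 55 9
6       0 55 9 6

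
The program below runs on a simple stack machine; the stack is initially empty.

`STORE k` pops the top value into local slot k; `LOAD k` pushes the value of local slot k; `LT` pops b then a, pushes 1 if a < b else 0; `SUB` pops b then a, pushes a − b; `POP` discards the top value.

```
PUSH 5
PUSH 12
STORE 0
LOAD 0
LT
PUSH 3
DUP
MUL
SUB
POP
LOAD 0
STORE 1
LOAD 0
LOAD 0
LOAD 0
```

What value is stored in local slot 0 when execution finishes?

12

PUSH 5  -> [5]
PUSH 12 -> [5, 12]
STORE 0 -> [5]
LOAD 0  -> [5, 12]
LT      -> [1]
PUSH 3  -> [1, 3]
DUP     -> [1, 3, 3]
MUL     -> [1, 9]
SUB     -> [-8]
POP     -> []
LOAD 0  -> [12]
STORE 1 -> []
LOAD 0  -> [12]
LOAD 0  -> [12, 12]
LOAD 0  -> [12, 12, 12]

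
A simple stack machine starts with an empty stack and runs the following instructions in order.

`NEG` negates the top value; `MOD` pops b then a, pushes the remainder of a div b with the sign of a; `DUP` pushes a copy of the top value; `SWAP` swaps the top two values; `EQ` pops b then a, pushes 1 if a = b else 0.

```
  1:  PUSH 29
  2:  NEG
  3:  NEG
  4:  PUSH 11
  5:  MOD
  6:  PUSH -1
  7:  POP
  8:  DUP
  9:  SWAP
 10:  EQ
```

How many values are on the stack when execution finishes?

1

PUSH 29 : 29
NEG     : -29
NEG     : 29
PUSH 11 : 29 11
MOD     : 7
PUSH -1 : 7 -1
POP     : 7
DUP     : 7 7
SWAP    : 7 7
EQ      : 1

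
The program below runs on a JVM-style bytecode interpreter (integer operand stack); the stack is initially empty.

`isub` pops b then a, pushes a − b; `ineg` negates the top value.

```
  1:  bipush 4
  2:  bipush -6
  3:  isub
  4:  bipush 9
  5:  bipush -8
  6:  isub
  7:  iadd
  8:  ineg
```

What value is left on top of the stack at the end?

bipush 4  : 4
bipush -6 : 4 -6
isub      : 10
bipush 9  : 10 9
bipush -8 : 10 9 -8
isub      : 10 17
iadd      : 27
ineg      : -27

-27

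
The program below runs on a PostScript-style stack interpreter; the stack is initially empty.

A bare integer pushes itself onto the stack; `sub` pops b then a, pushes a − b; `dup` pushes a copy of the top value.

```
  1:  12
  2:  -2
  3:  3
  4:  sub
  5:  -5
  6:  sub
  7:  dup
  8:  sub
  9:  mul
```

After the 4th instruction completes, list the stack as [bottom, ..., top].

[12, -5]

12  → 12
-2  → 12 -2
3   → 12 -2 3
sub → 12 -5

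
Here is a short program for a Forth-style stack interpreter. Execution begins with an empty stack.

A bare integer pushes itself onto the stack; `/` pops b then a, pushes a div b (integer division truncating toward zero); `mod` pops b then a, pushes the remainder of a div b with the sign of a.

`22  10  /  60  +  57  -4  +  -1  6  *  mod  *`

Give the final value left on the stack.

22  : [22]
10  : [22, 10]
/   : [2]
60  : [2, 60]
+   : [62]
57  : [62, 57]
-4  : [62, 57, -4]
+   : [62, 53]
-1  : [62, 53, -1]
6   : [62, 53, -1, 6]
*   : [62, 53, -6]
mod : [62, 5]
*   : [310]

310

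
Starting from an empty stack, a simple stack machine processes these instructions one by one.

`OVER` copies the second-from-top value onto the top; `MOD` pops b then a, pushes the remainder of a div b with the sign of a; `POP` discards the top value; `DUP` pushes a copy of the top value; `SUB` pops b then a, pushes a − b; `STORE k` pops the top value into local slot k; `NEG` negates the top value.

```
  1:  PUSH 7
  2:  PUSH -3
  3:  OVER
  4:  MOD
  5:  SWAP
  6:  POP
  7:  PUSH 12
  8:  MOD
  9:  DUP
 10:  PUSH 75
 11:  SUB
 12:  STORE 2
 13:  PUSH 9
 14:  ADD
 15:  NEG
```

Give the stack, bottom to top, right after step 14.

PUSH 7  -> 7
PUSH -3 -> 7 -3
OVER    -> 7 -3 7
MOD     -> 7 -3
SWAP    -> -3 7
POP     -> -3
PUSH 12 -> -3 12
MOD     -> -3
DUP     -> -3 -3
PUSH 75 -> -3 -3 75
SUB     -> -3 -78
STORE 2 -> -3
PUSH 9  -> -3 9
ADD     -> 6

[6]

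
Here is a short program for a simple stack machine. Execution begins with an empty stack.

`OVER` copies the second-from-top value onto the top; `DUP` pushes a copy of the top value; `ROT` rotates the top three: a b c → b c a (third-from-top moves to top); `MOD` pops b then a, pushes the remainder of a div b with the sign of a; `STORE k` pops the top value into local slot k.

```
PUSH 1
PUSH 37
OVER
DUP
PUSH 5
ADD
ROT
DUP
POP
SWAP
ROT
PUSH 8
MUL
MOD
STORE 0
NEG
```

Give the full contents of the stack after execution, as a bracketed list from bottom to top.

[1, -37]

PUSH 1  → [1]
PUSH 37 → [1, 37]
OVER    → [1, 37, 1]
DUP     → [1, 37, 1, 1]
PUSH 5  → [1, 37, 1, 1, 5]
ADD     → [1, 37, 1, 6]
ROT     → [1, 1, 6, 37]
DUP     → [1, 1, 6, 37, 37]
POP     → [1, 1, 6, 37]
SWAP    → [1, 1, 37, 6]
ROT     → [1, 37, 6, 1]
PUSH 8  → [1, 37, 6, 1, 8]
MUL     → [1, 37, 6, 8]
MOD     → [1, 37, 6]
STORE 0 → [1, 37]
NEG     → [1, -37]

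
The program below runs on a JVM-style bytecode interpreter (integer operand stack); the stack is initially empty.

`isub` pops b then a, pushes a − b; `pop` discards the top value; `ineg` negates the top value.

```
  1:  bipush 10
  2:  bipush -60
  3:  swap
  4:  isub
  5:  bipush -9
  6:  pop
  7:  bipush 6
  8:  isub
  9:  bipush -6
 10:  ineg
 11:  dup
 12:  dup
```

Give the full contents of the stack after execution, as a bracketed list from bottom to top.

bipush 10  -> [10]
bipush -60 -> [10, -60]
swap       -> [-60, 10]
isub       -> [-70]
bipush -9  -> [-70, -9]
pop        -> [-70]
bipush 6   -> [-70, 6]
isub       -> [-76]
bipush -6  -> [-76, -6]
ineg       -> [-76, 6]
dup        -> [-76, 6, 6]
dup        -> [-76, 6, 6, 6]

[-76, 6, 6, 6]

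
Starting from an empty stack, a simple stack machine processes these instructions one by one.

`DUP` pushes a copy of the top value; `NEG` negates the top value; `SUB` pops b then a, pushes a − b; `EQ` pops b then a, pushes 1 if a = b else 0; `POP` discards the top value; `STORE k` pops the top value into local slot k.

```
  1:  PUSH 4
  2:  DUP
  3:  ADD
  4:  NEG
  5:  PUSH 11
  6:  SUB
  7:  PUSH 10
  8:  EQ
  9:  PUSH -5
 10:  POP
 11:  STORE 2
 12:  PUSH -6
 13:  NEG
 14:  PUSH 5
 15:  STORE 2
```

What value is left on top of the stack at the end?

PUSH 4   [4]
DUP      [4, 4]
ADD      [8]
NEG      [-8]
PUSH 11  [-8, 11]
SUB      [-19]
PUSH 10  [-19, 10]
EQ       [0]
PUSH -5  [0, -5]
POP      [0]
STORE 2  []
PUSH -6  [-6]
NEG      [6]
PUSH 5   [6, 5]
STORE 2  [6]

6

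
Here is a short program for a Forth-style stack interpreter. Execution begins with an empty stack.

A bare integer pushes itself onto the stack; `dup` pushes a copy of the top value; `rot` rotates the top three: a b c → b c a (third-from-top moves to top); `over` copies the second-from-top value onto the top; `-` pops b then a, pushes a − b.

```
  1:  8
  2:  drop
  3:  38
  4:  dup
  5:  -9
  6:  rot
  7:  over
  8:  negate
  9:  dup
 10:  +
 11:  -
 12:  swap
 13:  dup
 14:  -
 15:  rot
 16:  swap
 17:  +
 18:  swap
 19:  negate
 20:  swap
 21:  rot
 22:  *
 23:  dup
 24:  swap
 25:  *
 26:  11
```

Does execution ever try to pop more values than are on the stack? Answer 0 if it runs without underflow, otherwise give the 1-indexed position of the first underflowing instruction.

21

8      -> 8
drop   -> (empty)
38     -> 38
dup    -> 38 38
-9     -> 38 38 -9
rot    -> 38 -9 38
over   -> 38 -9 38 -9
negate -> 38 -9 38 9
dup    -> 38 -9 38 9 9
+      -> 38 -9 38 18
-      -> 38 -9 20
swap   -> 38 20 -9
dup    -> 38 20 -9 -9
-      -> 38 20 0
rot    -> 20 0 38
swap   -> 20 38 0
+      -> 20 38
swap   -> 38 20
negate -> 38 -20
swap   -> -20 38
rot  — needs 3 operands, stack has 2 → underflow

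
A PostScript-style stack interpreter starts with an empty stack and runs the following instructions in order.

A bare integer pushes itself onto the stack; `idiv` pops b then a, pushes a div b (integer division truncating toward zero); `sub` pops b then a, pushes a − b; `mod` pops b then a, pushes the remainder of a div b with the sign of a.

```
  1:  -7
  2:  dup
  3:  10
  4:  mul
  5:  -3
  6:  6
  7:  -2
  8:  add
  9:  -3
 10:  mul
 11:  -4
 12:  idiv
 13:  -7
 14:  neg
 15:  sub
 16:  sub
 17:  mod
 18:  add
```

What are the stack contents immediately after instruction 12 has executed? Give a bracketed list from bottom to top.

-7   : -7
dup  : -7 -7
10   : -7 -7 10
mul  : -7 -70
-3   : -7 -70 -3
6    : -7 -70 -3 6
-2   : -7 -70 -3 6 -2
add  : -7 -70 -3 4
-3   : -7 -70 -3 4 -3
mul  : -7 -70 -3 -12
-4   : -7 -70 -3 -12 -4
idiv : -7 -70 -3 3

[-7, -70, -3, 3]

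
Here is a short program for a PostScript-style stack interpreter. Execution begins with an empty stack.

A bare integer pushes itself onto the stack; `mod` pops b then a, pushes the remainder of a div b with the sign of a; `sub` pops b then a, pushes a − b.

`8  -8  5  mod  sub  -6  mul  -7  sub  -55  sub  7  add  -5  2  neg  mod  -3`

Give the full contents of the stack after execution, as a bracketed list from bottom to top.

[3, -1, -3]

8   : [8]
-8  : [8, -8]
5   : [8, -8, 5]
mod : [8, -3]
sub : [11]
-6  : [11, -6]
mul : [-66]
-7  : [-66, -7]
sub : [-59]
-55 : [-59, -55]
sub : [-4]
7   : [-4, 7]
add : [3]
-5  : [3, -5]
2   : [3, -5, 2]
neg : [3, -5, -2]
mod : [3, -1]
-3  : [3, -1, -3]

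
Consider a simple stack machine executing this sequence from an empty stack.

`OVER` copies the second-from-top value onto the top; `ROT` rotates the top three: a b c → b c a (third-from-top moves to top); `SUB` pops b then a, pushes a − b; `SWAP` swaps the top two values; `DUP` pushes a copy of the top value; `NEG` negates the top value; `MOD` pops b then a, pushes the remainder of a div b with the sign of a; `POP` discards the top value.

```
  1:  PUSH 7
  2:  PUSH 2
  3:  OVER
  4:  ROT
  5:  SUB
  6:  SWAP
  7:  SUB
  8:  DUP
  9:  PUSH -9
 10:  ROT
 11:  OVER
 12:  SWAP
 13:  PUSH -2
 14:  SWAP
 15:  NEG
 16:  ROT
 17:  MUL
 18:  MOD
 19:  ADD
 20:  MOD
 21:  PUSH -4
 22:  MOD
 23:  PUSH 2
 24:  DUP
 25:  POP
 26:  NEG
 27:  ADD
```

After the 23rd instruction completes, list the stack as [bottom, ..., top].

PUSH 7   [7]
PUSH 2   [7, 2]
OVER     [7, 2, 7]
ROT      [2, 7, 7]
SUB      [2, 0]
SWAP     [0, 2]
SUB      [-2]
DUP      [-2, -2]
PUSH -9  [-2, -2, -9]
ROT      [-2, -9, -2]
OVER     [-2, -9, -2, -9]
SWAP     [-2, -9, -9, -2]
PUSH -2  [-2, -9, -9, -2, -2]
SWAP     [-2, -9, -9, -2, -2]
NEG      [-2, -9, -9, -2, 2]
ROT      [-2, -9, -2, 2, -9]
MUL      [-2, -9, -2, -18]
MOD      [-2, -9, -2]
ADD      [-2, -11]
MOD      [-2]
PUSH -4  [-2, -4]
MOD      [-2]
PUSH 2   [-2, 2]

[-2, 2]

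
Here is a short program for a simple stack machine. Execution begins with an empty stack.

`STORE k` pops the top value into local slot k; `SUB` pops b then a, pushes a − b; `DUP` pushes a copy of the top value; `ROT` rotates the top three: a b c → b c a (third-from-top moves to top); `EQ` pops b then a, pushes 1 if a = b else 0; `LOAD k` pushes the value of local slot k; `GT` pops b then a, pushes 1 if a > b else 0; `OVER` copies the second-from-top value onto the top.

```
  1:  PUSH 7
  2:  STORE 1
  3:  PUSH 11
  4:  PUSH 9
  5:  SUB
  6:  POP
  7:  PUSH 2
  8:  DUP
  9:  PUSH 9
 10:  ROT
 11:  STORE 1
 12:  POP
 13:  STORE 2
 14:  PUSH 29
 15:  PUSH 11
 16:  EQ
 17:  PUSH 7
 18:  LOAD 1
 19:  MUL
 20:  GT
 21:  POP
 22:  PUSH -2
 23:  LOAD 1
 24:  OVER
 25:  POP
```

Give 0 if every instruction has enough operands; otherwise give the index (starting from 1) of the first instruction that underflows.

0

PUSH 7  -> 7
STORE 1 -> (empty)
PUSH 11 -> 11
PUSH 9  -> 11 9
SUB     -> 2
POP     -> (empty)
PUSH 2  -> 2
DUP     -> 2 2
PUSH 9  -> 2 2 9
ROT     -> 2 9 2
STORE 1 -> 2 9
POP     -> 2
STORE 2 -> (empty)
PUSH 29 -> 29
PUSH 11 -> 29 11
EQ      -> 0
PUSH 7  -> 0 7
LOAD 1  -> 0 7 2
MUL     -> 0 14
GT      -> 0
POP     -> (empty)
PUSH -2 -> -2
LOAD 1  -> -2 2
OVER    -> -2 2 -2
POP     -> -2 2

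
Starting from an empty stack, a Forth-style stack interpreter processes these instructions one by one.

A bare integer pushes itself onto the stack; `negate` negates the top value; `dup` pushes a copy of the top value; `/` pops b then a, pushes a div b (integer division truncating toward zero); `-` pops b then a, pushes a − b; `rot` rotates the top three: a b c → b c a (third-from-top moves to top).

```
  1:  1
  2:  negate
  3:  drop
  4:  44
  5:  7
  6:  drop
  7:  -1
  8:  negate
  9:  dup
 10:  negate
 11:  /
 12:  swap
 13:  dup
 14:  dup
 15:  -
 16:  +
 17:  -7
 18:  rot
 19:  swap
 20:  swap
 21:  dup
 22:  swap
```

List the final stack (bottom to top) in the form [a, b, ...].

[44, -7, -1, -1]

1      → 1
negate → -1
drop   → (empty)
44     → 44
7      → 44 7
drop   → 44
-1     → 44 -1
negate → 44 1
dup    → 44 1 1
negate → 44 1 -1
/      → 44 -1
swap   → -1 44
dup    → -1 44 44
dup    → -1 44 44 44
-      → -1 44 0
+      → -1 44
-7     → -1 44 -7
rot    → 44 -7 -1
swap   → 44 -1 -7
swap   → 44 -7 -1
dup    → 44 -7 -1 -1
swap   → 44 -7 -1 -1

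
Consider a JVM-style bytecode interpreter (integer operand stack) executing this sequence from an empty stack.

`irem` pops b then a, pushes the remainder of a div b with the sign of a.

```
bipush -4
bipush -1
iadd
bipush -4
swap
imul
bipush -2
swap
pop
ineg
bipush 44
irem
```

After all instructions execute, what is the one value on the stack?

bipush -4 : -4
bipush -1 : -4 -1
iadd      : -5
bipush -4 : -5 -4
swap      : -4 -5
imul      : 20
bipush -2 : 20 -2
swap      : -2 20
pop       : -2
ineg      : 2
bipush 44 : 2 44
irem      : 2

2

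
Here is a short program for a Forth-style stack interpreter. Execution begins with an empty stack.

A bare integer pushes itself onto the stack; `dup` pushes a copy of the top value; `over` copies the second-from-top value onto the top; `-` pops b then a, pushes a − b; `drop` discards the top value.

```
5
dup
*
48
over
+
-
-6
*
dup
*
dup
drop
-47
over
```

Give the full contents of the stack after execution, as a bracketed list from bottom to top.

5    : 5
dup  : 5 5
*    : 25
48   : 25 48
over : 25 48 25
+    : 25 73
-    : -48
-6   : -48 -6
*    : 288
dup  : 288 288
*    : 82944
dup  : 82944 82944
drop : 82944
-47  : 82944 -47
over : 82944 -47 82944

[82944, -47, 82944]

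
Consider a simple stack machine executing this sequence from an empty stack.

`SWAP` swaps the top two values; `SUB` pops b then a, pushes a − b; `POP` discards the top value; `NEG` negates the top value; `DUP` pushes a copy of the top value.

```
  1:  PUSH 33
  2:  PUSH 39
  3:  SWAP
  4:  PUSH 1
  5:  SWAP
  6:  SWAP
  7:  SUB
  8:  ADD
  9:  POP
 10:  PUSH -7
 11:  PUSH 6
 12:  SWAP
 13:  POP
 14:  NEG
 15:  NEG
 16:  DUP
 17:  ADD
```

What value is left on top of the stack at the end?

12

PUSH 33 -> 33
PUSH 39 -> 33 39
SWAP    -> 39 33
PUSH 1  -> 39 33 1
SWAP    -> 39 1 33
SWAP    -> 39 33 1
SUB     -> 39 32
ADD     -> 71
POP     -> (empty)
PUSH -7 -> -7
PUSH 6  -> -7 6
SWAP    -> 6 -7
POP     -> 6
NEG     -> -6
NEG     -> 6
DUP     -> 6 6
ADD     -> 12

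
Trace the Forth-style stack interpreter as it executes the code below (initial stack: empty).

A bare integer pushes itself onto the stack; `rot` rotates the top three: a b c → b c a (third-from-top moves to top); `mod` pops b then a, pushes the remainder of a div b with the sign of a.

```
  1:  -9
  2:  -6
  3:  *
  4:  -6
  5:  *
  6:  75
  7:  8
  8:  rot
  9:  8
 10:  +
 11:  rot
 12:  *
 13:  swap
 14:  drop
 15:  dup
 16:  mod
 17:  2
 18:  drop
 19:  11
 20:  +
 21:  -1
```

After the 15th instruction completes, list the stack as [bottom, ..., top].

[-23700, -23700]

-9   : -9
-6   : -9 -6
*    : 54
-6   : 54 -6
*    : -324
75   : -324 75
8    : -324 75 8
rot  : 75 8 -324
8    : 75 8 -324 8
+    : 75 8 -316
rot  : 8 -316 75
*    : 8 -23700
swap : -23700 8
drop : -23700
dup  : -23700 -23700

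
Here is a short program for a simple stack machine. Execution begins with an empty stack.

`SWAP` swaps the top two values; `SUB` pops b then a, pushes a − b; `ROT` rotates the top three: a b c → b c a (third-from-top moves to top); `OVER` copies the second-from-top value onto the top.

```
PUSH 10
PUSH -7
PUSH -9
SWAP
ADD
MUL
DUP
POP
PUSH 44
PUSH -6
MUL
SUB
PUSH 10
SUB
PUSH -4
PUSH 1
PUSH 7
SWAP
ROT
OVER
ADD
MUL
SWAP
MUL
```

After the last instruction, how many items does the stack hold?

2

PUSH 10 : 10
PUSH -7 : 10 -7
PUSH -9 : 10 -7 -9
SWAP    : 10 -9 -7
ADD     : 10 -16
MUL     : -160
DUP     : -160 -160
POP     : -160
PUSH 44 : -160 44
PUSH -6 : -160 44 -6
MUL     : -160 -264
SUB     : 104
PUSH 10 : 104 10
SUB     : 94
PUSH -4 : 94 -4
PUSH 1  : 94 -4 1
PUSH 7  : 94 -4 1 7
SWAP    : 94 -4 7 1
ROT     : 94 7 1 -4
OVER    : 94 7 1 -4 1
ADD     : 94 7 1 -3
MUL     : 94 7 -3
SWAP    : 94 -3 7
MUL     : 94 -21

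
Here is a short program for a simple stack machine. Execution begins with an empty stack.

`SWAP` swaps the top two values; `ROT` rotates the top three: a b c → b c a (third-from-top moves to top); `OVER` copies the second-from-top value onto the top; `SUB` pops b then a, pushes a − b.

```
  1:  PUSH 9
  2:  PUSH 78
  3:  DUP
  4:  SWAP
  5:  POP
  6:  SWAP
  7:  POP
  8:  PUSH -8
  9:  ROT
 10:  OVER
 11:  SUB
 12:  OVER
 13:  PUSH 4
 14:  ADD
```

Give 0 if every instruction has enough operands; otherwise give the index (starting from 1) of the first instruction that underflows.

PUSH 9  : 9
PUSH 78 : 9 78
DUP     : 9 78 78
SWAP    : 9 78 78
POP     : 9 78
SWAP    : 78 9
POP     : 78
PUSH -8 : 78 -8
ROT  — needs 3 operands, stack has 2 → underflow

9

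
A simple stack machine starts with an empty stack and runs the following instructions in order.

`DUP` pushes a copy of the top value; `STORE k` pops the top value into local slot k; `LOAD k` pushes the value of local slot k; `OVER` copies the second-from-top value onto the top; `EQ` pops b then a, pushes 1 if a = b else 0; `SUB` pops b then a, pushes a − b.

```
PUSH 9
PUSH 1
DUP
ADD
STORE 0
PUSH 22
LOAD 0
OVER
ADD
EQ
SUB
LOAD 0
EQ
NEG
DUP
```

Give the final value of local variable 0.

2

PUSH 9  -> 9
PUSH 1  -> 9 1
DUP     -> 9 1 1
ADD     -> 9 2
STORE 0 -> 9
PUSH 22 -> 9 22
LOAD 0  -> 9 22 2
OVER    -> 9 22 2 22
ADD     -> 9 22 24
EQ      -> 9 0
SUB     -> 9
LOAD 0  -> 9 2
EQ      -> 0
NEG     -> 0
DUP     -> 0 0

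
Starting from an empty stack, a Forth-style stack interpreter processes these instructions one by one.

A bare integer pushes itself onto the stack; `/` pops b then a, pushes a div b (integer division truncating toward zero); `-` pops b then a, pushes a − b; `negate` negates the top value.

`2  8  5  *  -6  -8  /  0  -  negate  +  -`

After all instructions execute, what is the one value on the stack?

-38

2      → [2]
8      → [2, 8]
5      → [2, 8, 5]
*      → [2, 40]
-6     → [2, 40, -6]
-8     → [2, 40, -6, -8]
/      → [2, 40, 0]
0      → [2, 40, 0, 0]
-      → [2, 40, 0]
negate → [2, 40, 0]
+      → [2, 40]
-      → [-38]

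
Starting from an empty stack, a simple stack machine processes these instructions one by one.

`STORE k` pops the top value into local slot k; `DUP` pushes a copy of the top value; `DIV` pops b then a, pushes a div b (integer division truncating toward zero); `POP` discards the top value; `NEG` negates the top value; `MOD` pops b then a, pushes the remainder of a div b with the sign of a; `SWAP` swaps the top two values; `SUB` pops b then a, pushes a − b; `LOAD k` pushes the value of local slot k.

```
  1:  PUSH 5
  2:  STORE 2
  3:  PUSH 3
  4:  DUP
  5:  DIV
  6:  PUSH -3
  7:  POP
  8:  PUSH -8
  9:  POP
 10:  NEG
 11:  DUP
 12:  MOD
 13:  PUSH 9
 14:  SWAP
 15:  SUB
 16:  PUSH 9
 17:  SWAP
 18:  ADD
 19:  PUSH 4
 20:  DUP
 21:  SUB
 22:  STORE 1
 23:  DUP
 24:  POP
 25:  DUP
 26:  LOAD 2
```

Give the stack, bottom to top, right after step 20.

PUSH 5   5
STORE 2  (empty)
PUSH 3   3
DUP      3 3
DIV      1
PUSH -3  1 -3
POP      1
PUSH -8  1 -8
POP      1
NEG      -1
DUP      -1 -1
MOD      0
PUSH 9   0 9
SWAP     9 0
SUB      9
PUSH 9   9 9
SWAP     9 9
ADD      18
PUSH 4   18 4
DUP      18 4 4

[18, 4, 4]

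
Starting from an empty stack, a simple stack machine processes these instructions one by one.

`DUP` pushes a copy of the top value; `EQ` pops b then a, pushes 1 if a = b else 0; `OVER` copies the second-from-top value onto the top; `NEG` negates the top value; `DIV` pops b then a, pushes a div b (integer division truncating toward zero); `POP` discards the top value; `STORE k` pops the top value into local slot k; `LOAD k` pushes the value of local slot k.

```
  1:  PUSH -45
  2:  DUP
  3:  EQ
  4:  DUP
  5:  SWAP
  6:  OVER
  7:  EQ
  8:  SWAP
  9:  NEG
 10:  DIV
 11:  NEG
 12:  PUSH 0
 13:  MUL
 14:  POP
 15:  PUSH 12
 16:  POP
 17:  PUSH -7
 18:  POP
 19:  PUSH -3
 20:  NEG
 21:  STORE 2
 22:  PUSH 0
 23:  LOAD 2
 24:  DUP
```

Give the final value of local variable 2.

PUSH -45  [-45]
DUP       [-45, -45]
EQ        [1]
DUP       [1, 1]
SWAP      [1, 1]
OVER      [1, 1, 1]
EQ        [1, 1]
SWAP      [1, 1]
NEG       [1, -1]
DIV       [-1]
NEG       [1]
PUSH 0    [1, 0]
MUL       [0]
POP       []
PUSH 12   [12]
POP       []
PUSH -7   [-7]
POP       []
PUSH -3   [-3]
NEG       [3]
STORE 2   []
PUSH 0    [0]
LOAD 2    [0, 3]
DUP       [0, 3, 3]

3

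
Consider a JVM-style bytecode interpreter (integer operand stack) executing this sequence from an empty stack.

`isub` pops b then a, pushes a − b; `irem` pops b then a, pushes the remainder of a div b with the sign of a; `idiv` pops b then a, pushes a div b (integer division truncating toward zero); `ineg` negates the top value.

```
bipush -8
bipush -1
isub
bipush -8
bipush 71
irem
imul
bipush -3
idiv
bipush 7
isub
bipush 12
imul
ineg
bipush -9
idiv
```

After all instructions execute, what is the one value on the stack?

bipush -8 : -8
bipush -1 : -8 -1
isub      : -7
bipush -8 : -7 -8
bipush 71 : -7 -8 71
irem      : -7 -8
imul      : 56
bipush -3 : 56 -3
idiv      : -18
bipush 7  : -18 7
isub      : -25
bipush 12 : -25 12
imul      : -300
ineg      : 300
bipush -9 : 300 -9
idiv      : -33

-33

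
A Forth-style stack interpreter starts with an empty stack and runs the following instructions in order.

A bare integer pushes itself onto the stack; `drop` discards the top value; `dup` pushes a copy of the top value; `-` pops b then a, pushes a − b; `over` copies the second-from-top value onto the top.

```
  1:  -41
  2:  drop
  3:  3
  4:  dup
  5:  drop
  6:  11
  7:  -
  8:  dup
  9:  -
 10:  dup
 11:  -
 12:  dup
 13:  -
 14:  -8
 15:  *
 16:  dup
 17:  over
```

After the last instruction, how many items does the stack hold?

-41  : [-41]
drop : []
3    : [3]
dup  : [3, 3]
drop : [3]
11   : [3, 11]
-    : [-8]
dup  : [-8, -8]
-    : [0]
dup  : [0, 0]
-    : [0]
dup  : [0, 0]
-    : [0]
-8   : [0, -8]
*    : [0]
dup  : [0, 0]
over : [0, 0, 0]

3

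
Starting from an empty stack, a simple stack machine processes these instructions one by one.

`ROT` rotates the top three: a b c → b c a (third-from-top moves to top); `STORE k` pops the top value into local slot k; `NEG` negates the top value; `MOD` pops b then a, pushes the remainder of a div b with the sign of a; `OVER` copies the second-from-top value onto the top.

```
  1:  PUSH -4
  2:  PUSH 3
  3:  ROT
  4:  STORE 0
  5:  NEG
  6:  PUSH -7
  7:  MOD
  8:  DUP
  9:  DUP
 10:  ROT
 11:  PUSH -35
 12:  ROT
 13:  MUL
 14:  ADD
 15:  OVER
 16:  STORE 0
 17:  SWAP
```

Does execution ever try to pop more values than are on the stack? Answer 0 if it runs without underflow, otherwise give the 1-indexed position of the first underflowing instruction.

3

PUSH -4 : -4
PUSH 3  : -4 3
ROT  — needs 3 operands, stack has 2 → underflow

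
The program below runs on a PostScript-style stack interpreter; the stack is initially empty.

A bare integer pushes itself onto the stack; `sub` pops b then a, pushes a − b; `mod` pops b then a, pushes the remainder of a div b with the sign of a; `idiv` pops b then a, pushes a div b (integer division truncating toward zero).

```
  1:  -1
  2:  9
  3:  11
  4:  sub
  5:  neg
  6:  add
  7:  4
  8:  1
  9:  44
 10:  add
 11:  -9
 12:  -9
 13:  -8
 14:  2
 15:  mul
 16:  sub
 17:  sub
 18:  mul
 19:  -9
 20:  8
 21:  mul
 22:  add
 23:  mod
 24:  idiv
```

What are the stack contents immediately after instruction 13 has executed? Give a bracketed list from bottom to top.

-1  : -1
9   : -1 9
11  : -1 9 11
sub : -1 -2
neg : -1 2
add : 1
4   : 1 4
1   : 1 4 1
44  : 1 4 1 44
add : 1 4 45
-9  : 1 4 45 -9
-9  : 1 4 45 -9 -9
-8  : 1 4 45 -9 -9 -8

[1, 4, 45, -9, -9, -8]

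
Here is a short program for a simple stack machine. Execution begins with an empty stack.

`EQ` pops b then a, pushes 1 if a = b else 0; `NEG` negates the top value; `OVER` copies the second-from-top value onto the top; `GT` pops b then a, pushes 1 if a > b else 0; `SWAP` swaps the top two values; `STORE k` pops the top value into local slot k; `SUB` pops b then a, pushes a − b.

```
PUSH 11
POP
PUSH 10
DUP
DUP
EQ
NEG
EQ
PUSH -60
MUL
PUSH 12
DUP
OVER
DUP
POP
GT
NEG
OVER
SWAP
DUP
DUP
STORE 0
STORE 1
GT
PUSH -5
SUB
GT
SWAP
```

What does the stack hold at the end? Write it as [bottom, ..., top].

PUSH 11  -> 11
POP      -> (empty)
PUSH 10  -> 10
DUP      -> 10 10
DUP      -> 10 10 10
EQ       -> 10 1
NEG      -> 10 -1
EQ       -> 0
PUSH -60 -> 0 -60
MUL      -> 0
PUSH 12  -> 0 12
DUP      -> 0 12 12
OVER     -> 0 12 12 12
DUP      -> 0 12 12 12 12
POP      -> 0 12 12 12
GT       -> 0 12 0
NEG      -> 0 12 0
OVER     -> 0 12 0 12
SWAP     -> 0 12 12 0
DUP      -> 0 12 12 0 0
DUP      -> 0 12 12 0 0 0
STORE 0  -> 0 12 12 0 0
STORE 1  -> 0 12 12 0
GT       -> 0 12 1
PUSH -5  -> 0 12 1 -5
SUB      -> 0 12 6
GT       -> 0 1
SWAP     -> 1 0

[1, 0]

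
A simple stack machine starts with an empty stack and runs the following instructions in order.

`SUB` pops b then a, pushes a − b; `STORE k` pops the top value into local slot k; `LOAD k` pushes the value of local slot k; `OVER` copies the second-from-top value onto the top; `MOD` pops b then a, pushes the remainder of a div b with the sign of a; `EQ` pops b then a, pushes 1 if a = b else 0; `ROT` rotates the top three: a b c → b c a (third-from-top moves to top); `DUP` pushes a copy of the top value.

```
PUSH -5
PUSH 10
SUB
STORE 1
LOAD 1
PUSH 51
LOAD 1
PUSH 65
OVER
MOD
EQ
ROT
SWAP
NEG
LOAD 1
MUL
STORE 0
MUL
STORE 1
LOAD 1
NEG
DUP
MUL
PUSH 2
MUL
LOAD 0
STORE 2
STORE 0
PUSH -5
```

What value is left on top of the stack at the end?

PUSH -5 -> [-5]
PUSH 10 -> [-5, 10]
SUB     -> [-15]
STORE 1 -> []
LOAD 1  -> [-15]
PUSH 51 -> [-15, 51]
LOAD 1  -> [-15, 51, -15]
PUSH 65 -> [-15, 51, -15, 65]
OVER    -> [-15, 51, -15, 65, -15]
MOD     -> [-15, 51, -15, 5]
EQ      -> [-15, 51, 0]
ROT     -> [51, 0, -15]
SWAP    -> [51, -15, 0]
NEG     -> [51, -15, 0]
LOAD 1  -> [51, -15, 0, -15]
MUL     -> [51, -15, 0]
STORE 0 -> [51, -15]
MUL     -> [-765]
STORE 1 -> []
LOAD 1  -> [-765]
NEG     -> [765]
DUP     -> [765, 765]
MUL     -> [585225]
PUSH 2  -> [585225, 2]
MUL     -> [1170450]
LOAD 0  -> [1170450, 0]
STORE 2 -> [1170450]
STORE 0 -> []
PUSH -5 -> [-5]

-5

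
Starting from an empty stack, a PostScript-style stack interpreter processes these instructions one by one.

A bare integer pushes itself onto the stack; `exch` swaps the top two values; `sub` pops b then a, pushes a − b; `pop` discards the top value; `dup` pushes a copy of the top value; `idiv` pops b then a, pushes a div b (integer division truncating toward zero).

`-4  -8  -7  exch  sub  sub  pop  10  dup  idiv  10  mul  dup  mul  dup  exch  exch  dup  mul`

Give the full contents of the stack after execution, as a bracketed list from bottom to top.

[100, 10000]

-4   -> -4
-8   -> -4 -8
-7   -> -4 -8 -7
exch -> -4 -7 -8
sub  -> -4 1
sub  -> -5
pop  -> (empty)
10   -> 10
dup  -> 10 10
idiv -> 1
10   -> 1 10
mul  -> 10
dup  -> 10 10
mul  -> 100
dup  -> 100 100
exch -> 100 100
exch -> 100 100
dup  -> 100 100 100
mul  -> 100 10000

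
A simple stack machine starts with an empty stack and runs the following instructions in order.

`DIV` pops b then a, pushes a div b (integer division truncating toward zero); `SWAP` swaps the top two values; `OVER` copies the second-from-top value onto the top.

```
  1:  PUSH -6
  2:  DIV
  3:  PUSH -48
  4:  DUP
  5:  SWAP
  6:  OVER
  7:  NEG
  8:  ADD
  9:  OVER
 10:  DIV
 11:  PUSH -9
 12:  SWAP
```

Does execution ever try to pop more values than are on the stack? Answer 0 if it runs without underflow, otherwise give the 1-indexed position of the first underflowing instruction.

2

PUSH -6 → [-6]
DIV  — needs 2 operands, stack has 1 → underflow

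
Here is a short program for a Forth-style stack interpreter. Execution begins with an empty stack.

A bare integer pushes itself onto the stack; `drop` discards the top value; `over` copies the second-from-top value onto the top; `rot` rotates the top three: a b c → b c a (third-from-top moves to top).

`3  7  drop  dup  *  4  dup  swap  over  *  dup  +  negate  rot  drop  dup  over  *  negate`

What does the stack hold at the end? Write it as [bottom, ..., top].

3      → 3
7      → 3 7
drop   → 3
dup    → 3 3
*      → 9
4      → 9 4
dup    → 9 4 4
swap   → 9 4 4
over   → 9 4 4 4
*      → 9 4 16
dup    → 9 4 16 16
+      → 9 4 32
negate → 9 4 -32
rot    → 4 -32 9
drop   → 4 -32
dup    → 4 -32 -32
over   → 4 -32 -32 -32
*      → 4 -32 1024
negate → 4 -32 -1024

[4, -32, -1024]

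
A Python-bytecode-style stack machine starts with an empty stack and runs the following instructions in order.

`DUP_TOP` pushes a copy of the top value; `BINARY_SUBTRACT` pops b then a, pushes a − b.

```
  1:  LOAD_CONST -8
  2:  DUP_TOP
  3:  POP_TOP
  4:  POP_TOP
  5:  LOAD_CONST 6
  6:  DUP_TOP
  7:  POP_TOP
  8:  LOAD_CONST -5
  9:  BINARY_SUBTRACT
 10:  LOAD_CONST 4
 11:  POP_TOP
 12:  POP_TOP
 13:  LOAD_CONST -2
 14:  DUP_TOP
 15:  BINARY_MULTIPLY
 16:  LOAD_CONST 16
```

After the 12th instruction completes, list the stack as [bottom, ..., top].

[]

LOAD_CONST -8   → [-8]
DUP_TOP         → [-8, -8]
POP_TOP         → [-8]
POP_TOP         → []
LOAD_CONST 6    → [6]
DUP_TOP         → [6, 6]
POP_TOP         → [6]
LOAD_CONST -5   → [6, -5]
BINARY_SUBTRACT → [11]
LOAD_CONST 4    → [11, 4]
POP_TOP         → [11]
POP_TOP         → []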